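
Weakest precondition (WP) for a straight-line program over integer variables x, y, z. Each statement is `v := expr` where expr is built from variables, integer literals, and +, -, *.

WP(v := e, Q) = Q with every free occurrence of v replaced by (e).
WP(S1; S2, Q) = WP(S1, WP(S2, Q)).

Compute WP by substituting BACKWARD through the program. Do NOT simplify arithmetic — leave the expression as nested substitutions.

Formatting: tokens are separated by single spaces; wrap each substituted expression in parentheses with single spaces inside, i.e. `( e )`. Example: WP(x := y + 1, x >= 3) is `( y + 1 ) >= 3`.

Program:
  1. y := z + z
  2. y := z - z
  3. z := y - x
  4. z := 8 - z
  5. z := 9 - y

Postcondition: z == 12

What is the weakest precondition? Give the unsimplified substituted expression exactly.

post: z == 12
stmt 5: z := 9 - y  -- replace 1 occurrence(s) of z with (9 - y)
  => ( 9 - y ) == 12
stmt 4: z := 8 - z  -- replace 0 occurrence(s) of z with (8 - z)
  => ( 9 - y ) == 12
stmt 3: z := y - x  -- replace 0 occurrence(s) of z with (y - x)
  => ( 9 - y ) == 12
stmt 2: y := z - z  -- replace 1 occurrence(s) of y with (z - z)
  => ( 9 - ( z - z ) ) == 12
stmt 1: y := z + z  -- replace 0 occurrence(s) of y with (z + z)
  => ( 9 - ( z - z ) ) == 12

Answer: ( 9 - ( z - z ) ) == 12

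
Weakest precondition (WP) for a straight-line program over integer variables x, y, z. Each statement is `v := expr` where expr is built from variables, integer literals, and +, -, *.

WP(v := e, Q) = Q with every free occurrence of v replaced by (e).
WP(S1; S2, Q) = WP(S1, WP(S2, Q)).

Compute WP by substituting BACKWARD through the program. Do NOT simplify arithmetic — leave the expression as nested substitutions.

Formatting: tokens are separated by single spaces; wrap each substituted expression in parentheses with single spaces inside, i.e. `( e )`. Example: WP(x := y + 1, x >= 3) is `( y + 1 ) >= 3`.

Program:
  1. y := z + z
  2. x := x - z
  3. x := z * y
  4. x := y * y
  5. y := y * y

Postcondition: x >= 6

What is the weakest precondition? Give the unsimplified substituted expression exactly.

post: x >= 6
stmt 5: y := y * y  -- replace 0 occurrence(s) of y with (y * y)
  => x >= 6
stmt 4: x := y * y  -- replace 1 occurrence(s) of x with (y * y)
  => ( y * y ) >= 6
stmt 3: x := z * y  -- replace 0 occurrence(s) of x with (z * y)
  => ( y * y ) >= 6
stmt 2: x := x - z  -- replace 0 occurrence(s) of x with (x - z)
  => ( y * y ) >= 6
stmt 1: y := z + z  -- replace 2 occurrence(s) of y with (z + z)
  => ( ( z + z ) * ( z + z ) ) >= 6

Answer: ( ( z + z ) * ( z + z ) ) >= 6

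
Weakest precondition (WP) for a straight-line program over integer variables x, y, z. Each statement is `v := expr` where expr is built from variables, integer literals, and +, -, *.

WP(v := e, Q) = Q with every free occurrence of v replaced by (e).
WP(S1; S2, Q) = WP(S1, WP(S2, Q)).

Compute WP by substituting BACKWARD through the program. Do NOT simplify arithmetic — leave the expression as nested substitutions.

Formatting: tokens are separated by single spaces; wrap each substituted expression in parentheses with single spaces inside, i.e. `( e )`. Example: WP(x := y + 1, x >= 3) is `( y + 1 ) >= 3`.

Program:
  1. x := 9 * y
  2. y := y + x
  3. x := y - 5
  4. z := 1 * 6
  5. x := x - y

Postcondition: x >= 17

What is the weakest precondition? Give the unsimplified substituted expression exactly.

post: x >= 17
stmt 5: x := x - y  -- replace 1 occurrence(s) of x with (x - y)
  => ( x - y ) >= 17
stmt 4: z := 1 * 6  -- replace 0 occurrence(s) of z with (1 * 6)
  => ( x - y ) >= 17
stmt 3: x := y - 5  -- replace 1 occurrence(s) of x with (y - 5)
  => ( ( y - 5 ) - y ) >= 17
stmt 2: y := y + x  -- replace 2 occurrence(s) of y with (y + x)
  => ( ( ( y + x ) - 5 ) - ( y + x ) ) >= 17
stmt 1: x := 9 * y  -- replace 2 occurrence(s) of x with (9 * y)
  => ( ( ( y + ( 9 * y ) ) - 5 ) - ( y + ( 9 * y ) ) ) >= 17

Answer: ( ( ( y + ( 9 * y ) ) - 5 ) - ( y + ( 9 * y ) ) ) >= 17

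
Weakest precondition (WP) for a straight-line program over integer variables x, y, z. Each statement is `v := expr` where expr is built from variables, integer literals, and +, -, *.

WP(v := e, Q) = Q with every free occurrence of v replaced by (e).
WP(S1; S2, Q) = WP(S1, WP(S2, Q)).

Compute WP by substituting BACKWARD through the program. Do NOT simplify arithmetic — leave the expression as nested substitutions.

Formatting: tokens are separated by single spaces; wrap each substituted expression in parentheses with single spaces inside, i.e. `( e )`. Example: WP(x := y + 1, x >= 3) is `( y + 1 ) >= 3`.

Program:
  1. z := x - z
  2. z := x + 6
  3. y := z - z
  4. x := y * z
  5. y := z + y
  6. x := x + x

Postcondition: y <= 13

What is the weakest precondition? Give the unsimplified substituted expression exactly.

Answer: ( ( x + 6 ) + ( ( x + 6 ) - ( x + 6 ) ) ) <= 13

Derivation:
post: y <= 13
stmt 6: x := x + x  -- replace 0 occurrence(s) of x with (x + x)
  => y <= 13
stmt 5: y := z + y  -- replace 1 occurrence(s) of y with (z + y)
  => ( z + y ) <= 13
stmt 4: x := y * z  -- replace 0 occurrence(s) of x with (y * z)
  => ( z + y ) <= 13
stmt 3: y := z - z  -- replace 1 occurrence(s) of y with (z - z)
  => ( z + ( z - z ) ) <= 13
stmt 2: z := x + 6  -- replace 3 occurrence(s) of z with (x + 6)
  => ( ( x + 6 ) + ( ( x + 6 ) - ( x + 6 ) ) ) <= 13
stmt 1: z := x - z  -- replace 0 occurrence(s) of z with (x - z)
  => ( ( x + 6 ) + ( ( x + 6 ) - ( x + 6 ) ) ) <= 13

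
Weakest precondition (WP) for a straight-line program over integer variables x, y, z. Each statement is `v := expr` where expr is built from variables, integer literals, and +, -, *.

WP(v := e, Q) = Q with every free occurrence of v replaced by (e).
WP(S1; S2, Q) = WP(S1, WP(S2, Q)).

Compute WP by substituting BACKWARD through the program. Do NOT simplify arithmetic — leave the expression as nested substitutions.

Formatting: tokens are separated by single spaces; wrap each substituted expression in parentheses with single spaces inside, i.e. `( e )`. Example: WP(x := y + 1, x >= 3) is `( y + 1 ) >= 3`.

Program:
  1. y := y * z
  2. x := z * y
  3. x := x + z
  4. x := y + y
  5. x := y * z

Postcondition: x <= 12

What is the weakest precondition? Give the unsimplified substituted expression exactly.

post: x <= 12
stmt 5: x := y * z  -- replace 1 occurrence(s) of x with (y * z)
  => ( y * z ) <= 12
stmt 4: x := y + y  -- replace 0 occurrence(s) of x with (y + y)
  => ( y * z ) <= 12
stmt 3: x := x + z  -- replace 0 occurrence(s) of x with (x + z)
  => ( y * z ) <= 12
stmt 2: x := z * y  -- replace 0 occurrence(s) of x with (z * y)
  => ( y * z ) <= 12
stmt 1: y := y * z  -- replace 1 occurrence(s) of y with (y * z)
  => ( ( y * z ) * z ) <= 12

Answer: ( ( y * z ) * z ) <= 12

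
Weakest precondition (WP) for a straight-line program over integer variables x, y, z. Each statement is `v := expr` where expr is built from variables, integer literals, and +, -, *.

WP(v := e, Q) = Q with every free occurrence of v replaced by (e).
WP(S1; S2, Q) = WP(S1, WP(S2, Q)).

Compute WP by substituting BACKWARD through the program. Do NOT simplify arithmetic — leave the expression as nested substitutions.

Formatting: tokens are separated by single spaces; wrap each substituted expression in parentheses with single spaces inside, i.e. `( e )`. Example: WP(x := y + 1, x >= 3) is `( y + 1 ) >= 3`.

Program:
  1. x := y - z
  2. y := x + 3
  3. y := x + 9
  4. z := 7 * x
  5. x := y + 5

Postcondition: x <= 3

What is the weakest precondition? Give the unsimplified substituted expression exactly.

post: x <= 3
stmt 5: x := y + 5  -- replace 1 occurrence(s) of x with (y + 5)
  => ( y + 5 ) <= 3
stmt 4: z := 7 * x  -- replace 0 occurrence(s) of z with (7 * x)
  => ( y + 5 ) <= 3
stmt 3: y := x + 9  -- replace 1 occurrence(s) of y with (x + 9)
  => ( ( x + 9 ) + 5 ) <= 3
stmt 2: y := x + 3  -- replace 0 occurrence(s) of y with (x + 3)
  => ( ( x + 9 ) + 5 ) <= 3
stmt 1: x := y - z  -- replace 1 occurrence(s) of x with (y - z)
  => ( ( ( y - z ) + 9 ) + 5 ) <= 3

Answer: ( ( ( y - z ) + 9 ) + 5 ) <= 3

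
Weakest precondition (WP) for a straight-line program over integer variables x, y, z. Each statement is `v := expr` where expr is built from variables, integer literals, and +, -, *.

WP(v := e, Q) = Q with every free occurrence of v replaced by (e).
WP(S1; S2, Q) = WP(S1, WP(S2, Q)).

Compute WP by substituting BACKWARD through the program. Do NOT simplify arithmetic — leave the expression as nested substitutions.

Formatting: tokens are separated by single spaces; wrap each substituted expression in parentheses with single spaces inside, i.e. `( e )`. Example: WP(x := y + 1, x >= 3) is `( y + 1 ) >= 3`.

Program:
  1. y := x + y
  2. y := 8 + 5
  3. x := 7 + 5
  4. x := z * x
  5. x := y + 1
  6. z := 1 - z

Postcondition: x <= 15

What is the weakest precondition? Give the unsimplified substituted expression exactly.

post: x <= 15
stmt 6: z := 1 - z  -- replace 0 occurrence(s) of z with (1 - z)
  => x <= 15
stmt 5: x := y + 1  -- replace 1 occurrence(s) of x with (y + 1)
  => ( y + 1 ) <= 15
stmt 4: x := z * x  -- replace 0 occurrence(s) of x with (z * x)
  => ( y + 1 ) <= 15
stmt 3: x := 7 + 5  -- replace 0 occurrence(s) of x with (7 + 5)
  => ( y + 1 ) <= 15
stmt 2: y := 8 + 5  -- replace 1 occurrence(s) of y with (8 + 5)
  => ( ( 8 + 5 ) + 1 ) <= 15
stmt 1: y := x + y  -- replace 0 occurrence(s) of y with (x + y)
  => ( ( 8 + 5 ) + 1 ) <= 15

Answer: ( ( 8 + 5 ) + 1 ) <= 15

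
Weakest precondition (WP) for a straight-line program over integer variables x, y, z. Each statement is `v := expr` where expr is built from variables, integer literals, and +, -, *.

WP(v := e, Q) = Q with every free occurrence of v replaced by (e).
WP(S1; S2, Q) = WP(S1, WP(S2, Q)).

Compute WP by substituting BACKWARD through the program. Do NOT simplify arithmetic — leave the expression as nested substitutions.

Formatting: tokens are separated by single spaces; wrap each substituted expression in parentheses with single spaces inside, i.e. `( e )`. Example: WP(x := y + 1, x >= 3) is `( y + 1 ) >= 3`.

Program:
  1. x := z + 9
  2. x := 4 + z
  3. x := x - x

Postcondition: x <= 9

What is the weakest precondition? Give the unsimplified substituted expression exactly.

post: x <= 9
stmt 3: x := x - x  -- replace 1 occurrence(s) of x with (x - x)
  => ( x - x ) <= 9
stmt 2: x := 4 + z  -- replace 2 occurrence(s) of x with (4 + z)
  => ( ( 4 + z ) - ( 4 + z ) ) <= 9
stmt 1: x := z + 9  -- replace 0 occurrence(s) of x with (z + 9)
  => ( ( 4 + z ) - ( 4 + z ) ) <= 9

Answer: ( ( 4 + z ) - ( 4 + z ) ) <= 9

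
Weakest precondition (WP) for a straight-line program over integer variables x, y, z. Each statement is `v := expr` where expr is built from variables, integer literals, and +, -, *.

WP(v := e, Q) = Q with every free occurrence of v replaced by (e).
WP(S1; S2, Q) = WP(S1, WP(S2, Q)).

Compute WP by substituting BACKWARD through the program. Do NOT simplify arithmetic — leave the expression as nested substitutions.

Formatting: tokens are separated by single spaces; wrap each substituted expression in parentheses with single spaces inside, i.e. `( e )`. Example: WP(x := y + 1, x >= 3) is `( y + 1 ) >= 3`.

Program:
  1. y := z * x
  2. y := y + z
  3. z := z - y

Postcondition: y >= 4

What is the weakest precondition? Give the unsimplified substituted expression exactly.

Answer: ( ( z * x ) + z ) >= 4

Derivation:
post: y >= 4
stmt 3: z := z - y  -- replace 0 occurrence(s) of z with (z - y)
  => y >= 4
stmt 2: y := y + z  -- replace 1 occurrence(s) of y with (y + z)
  => ( y + z ) >= 4
stmt 1: y := z * x  -- replace 1 occurrence(s) of y with (z * x)
  => ( ( z * x ) + z ) >= 4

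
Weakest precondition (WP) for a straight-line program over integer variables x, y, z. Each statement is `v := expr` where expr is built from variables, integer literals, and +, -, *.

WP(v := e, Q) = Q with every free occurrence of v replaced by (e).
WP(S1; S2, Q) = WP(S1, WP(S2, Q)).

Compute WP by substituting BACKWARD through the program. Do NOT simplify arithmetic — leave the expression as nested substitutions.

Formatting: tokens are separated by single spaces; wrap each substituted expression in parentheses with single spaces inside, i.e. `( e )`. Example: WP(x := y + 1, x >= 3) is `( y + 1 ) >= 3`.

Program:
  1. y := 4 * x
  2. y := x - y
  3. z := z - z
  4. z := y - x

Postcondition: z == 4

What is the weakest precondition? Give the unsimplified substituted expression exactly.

Answer: ( ( x - ( 4 * x ) ) - x ) == 4

Derivation:
post: z == 4
stmt 4: z := y - x  -- replace 1 occurrence(s) of z with (y - x)
  => ( y - x ) == 4
stmt 3: z := z - z  -- replace 0 occurrence(s) of z with (z - z)
  => ( y - x ) == 4
stmt 2: y := x - y  -- replace 1 occurrence(s) of y with (x - y)
  => ( ( x - y ) - x ) == 4
stmt 1: y := 4 * x  -- replace 1 occurrence(s) of y with (4 * x)
  => ( ( x - ( 4 * x ) ) - x ) == 4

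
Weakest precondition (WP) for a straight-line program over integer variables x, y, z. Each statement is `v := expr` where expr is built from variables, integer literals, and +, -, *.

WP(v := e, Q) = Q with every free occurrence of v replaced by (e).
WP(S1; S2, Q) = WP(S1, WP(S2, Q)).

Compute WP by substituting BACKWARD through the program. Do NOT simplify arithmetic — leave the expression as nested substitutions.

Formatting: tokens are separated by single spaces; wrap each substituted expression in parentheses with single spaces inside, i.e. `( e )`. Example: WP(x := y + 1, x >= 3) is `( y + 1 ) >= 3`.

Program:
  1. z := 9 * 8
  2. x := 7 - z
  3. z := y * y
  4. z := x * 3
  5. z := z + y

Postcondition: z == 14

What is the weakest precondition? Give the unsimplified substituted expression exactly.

post: z == 14
stmt 5: z := z + y  -- replace 1 occurrence(s) of z with (z + y)
  => ( z + y ) == 14
stmt 4: z := x * 3  -- replace 1 occurrence(s) of z with (x * 3)
  => ( ( x * 3 ) + y ) == 14
stmt 3: z := y * y  -- replace 0 occurrence(s) of z with (y * y)
  => ( ( x * 3 ) + y ) == 14
stmt 2: x := 7 - z  -- replace 1 occurrence(s) of x with (7 - z)
  => ( ( ( 7 - z ) * 3 ) + y ) == 14
stmt 1: z := 9 * 8  -- replace 1 occurrence(s) of z with (9 * 8)
  => ( ( ( 7 - ( 9 * 8 ) ) * 3 ) + y ) == 14

Answer: ( ( ( 7 - ( 9 * 8 ) ) * 3 ) + y ) == 14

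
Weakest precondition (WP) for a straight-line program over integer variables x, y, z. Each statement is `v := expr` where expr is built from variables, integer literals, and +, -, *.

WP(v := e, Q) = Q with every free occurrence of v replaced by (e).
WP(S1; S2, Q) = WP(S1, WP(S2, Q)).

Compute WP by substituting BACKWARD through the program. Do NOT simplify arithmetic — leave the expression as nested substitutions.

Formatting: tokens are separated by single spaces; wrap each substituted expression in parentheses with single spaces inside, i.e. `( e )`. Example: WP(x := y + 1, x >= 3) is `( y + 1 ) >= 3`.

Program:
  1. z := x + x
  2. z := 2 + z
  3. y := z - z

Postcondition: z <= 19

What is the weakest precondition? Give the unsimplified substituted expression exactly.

post: z <= 19
stmt 3: y := z - z  -- replace 0 occurrence(s) of y with (z - z)
  => z <= 19
stmt 2: z := 2 + z  -- replace 1 occurrence(s) of z with (2 + z)
  => ( 2 + z ) <= 19
stmt 1: z := x + x  -- replace 1 occurrence(s) of z with (x + x)
  => ( 2 + ( x + x ) ) <= 19

Answer: ( 2 + ( x + x ) ) <= 19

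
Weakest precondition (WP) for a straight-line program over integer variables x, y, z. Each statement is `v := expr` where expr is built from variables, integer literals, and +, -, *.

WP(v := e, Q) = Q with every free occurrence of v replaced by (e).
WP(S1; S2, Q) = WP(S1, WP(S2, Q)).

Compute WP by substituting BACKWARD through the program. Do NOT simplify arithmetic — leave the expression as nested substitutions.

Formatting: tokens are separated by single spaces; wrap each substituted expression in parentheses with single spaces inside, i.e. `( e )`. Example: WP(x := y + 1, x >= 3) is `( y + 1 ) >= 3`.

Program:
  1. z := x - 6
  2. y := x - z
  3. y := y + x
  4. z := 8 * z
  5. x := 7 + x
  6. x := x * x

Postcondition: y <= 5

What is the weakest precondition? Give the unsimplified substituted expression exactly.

Answer: ( ( x - ( x - 6 ) ) + x ) <= 5

Derivation:
post: y <= 5
stmt 6: x := x * x  -- replace 0 occurrence(s) of x with (x * x)
  => y <= 5
stmt 5: x := 7 + x  -- replace 0 occurrence(s) of x with (7 + x)
  => y <= 5
stmt 4: z := 8 * z  -- replace 0 occurrence(s) of z with (8 * z)
  => y <= 5
stmt 3: y := y + x  -- replace 1 occurrence(s) of y with (y + x)
  => ( y + x ) <= 5
stmt 2: y := x - z  -- replace 1 occurrence(s) of y with (x - z)
  => ( ( x - z ) + x ) <= 5
stmt 1: z := x - 6  -- replace 1 occurrence(s) of z with (x - 6)
  => ( ( x - ( x - 6 ) ) + x ) <= 5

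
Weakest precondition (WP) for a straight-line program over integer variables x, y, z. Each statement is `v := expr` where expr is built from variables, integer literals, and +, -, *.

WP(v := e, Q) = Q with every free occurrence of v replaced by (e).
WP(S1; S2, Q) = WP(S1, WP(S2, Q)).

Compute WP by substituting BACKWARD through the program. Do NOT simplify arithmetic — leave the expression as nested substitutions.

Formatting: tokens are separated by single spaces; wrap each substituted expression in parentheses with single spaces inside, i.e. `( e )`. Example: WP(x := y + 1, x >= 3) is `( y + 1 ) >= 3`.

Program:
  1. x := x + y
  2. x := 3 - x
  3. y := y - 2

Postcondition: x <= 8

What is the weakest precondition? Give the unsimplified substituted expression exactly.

Answer: ( 3 - ( x + y ) ) <= 8

Derivation:
post: x <= 8
stmt 3: y := y - 2  -- replace 0 occurrence(s) of y with (y - 2)
  => x <= 8
stmt 2: x := 3 - x  -- replace 1 occurrence(s) of x with (3 - x)
  => ( 3 - x ) <= 8
stmt 1: x := x + y  -- replace 1 occurrence(s) of x with (x + y)
  => ( 3 - ( x + y ) ) <= 8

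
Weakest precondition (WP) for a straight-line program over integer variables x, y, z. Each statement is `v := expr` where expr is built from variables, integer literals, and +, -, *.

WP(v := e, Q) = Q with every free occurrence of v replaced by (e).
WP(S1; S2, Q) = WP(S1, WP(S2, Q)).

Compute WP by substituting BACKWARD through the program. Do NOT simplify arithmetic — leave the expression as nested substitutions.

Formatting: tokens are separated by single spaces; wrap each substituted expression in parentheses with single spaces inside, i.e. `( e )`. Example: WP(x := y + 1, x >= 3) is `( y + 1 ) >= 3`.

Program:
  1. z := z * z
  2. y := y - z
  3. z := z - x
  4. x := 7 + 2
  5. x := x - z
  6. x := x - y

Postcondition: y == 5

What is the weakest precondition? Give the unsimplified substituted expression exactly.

Answer: ( y - ( z * z ) ) == 5

Derivation:
post: y == 5
stmt 6: x := x - y  -- replace 0 occurrence(s) of x with (x - y)
  => y == 5
stmt 5: x := x - z  -- replace 0 occurrence(s) of x with (x - z)
  => y == 5
stmt 4: x := 7 + 2  -- replace 0 occurrence(s) of x with (7 + 2)
  => y == 5
stmt 3: z := z - x  -- replace 0 occurrence(s) of z with (z - x)
  => y == 5
stmt 2: y := y - z  -- replace 1 occurrence(s) of y with (y - z)
  => ( y - z ) == 5
stmt 1: z := z * z  -- replace 1 occurrence(s) of z with (z * z)
  => ( y - ( z * z ) ) == 5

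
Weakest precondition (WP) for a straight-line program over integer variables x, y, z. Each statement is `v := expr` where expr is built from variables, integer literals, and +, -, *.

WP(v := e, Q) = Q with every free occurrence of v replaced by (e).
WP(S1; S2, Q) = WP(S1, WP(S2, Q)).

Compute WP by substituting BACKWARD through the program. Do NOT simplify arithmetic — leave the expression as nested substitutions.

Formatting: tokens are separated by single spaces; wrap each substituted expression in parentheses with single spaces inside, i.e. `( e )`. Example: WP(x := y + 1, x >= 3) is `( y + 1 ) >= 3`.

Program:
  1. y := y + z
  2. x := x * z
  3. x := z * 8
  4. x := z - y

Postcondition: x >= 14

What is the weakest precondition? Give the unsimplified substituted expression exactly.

Answer: ( z - ( y + z ) ) >= 14

Derivation:
post: x >= 14
stmt 4: x := z - y  -- replace 1 occurrence(s) of x with (z - y)
  => ( z - y ) >= 14
stmt 3: x := z * 8  -- replace 0 occurrence(s) of x with (z * 8)
  => ( z - y ) >= 14
stmt 2: x := x * z  -- replace 0 occurrence(s) of x with (x * z)
  => ( z - y ) >= 14
stmt 1: y := y + z  -- replace 1 occurrence(s) of y with (y + z)
  => ( z - ( y + z ) ) >= 14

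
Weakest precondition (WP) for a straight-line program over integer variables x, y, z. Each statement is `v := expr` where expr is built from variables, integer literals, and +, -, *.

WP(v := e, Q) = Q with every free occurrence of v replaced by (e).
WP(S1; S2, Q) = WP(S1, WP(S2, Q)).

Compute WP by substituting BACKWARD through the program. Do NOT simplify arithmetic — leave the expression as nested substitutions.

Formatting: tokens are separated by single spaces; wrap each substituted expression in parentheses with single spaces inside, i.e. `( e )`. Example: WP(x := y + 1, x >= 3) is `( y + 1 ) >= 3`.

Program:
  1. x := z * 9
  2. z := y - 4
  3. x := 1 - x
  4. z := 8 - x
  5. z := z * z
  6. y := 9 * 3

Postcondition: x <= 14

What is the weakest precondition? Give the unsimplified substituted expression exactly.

post: x <= 14
stmt 6: y := 9 * 3  -- replace 0 occurrence(s) of y with (9 * 3)
  => x <= 14
stmt 5: z := z * z  -- replace 0 occurrence(s) of z with (z * z)
  => x <= 14
stmt 4: z := 8 - x  -- replace 0 occurrence(s) of z with (8 - x)
  => x <= 14
stmt 3: x := 1 - x  -- replace 1 occurrence(s) of x with (1 - x)
  => ( 1 - x ) <= 14
stmt 2: z := y - 4  -- replace 0 occurrence(s) of z with (y - 4)
  => ( 1 - x ) <= 14
stmt 1: x := z * 9  -- replace 1 occurrence(s) of x with (z * 9)
  => ( 1 - ( z * 9 ) ) <= 14

Answer: ( 1 - ( z * 9 ) ) <= 14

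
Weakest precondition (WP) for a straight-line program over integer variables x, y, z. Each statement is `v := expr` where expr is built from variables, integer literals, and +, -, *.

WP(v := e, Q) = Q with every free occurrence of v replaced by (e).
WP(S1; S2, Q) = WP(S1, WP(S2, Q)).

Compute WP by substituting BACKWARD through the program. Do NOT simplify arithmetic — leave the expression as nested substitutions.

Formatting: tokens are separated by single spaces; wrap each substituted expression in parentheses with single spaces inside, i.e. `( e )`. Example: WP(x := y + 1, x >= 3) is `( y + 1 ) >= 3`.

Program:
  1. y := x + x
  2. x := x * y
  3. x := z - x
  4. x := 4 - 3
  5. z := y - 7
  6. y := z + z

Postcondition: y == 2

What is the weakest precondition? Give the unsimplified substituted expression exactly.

Answer: ( ( ( x + x ) - 7 ) + ( ( x + x ) - 7 ) ) == 2

Derivation:
post: y == 2
stmt 6: y := z + z  -- replace 1 occurrence(s) of y with (z + z)
  => ( z + z ) == 2
stmt 5: z := y - 7  -- replace 2 occurrence(s) of z with (y - 7)
  => ( ( y - 7 ) + ( y - 7 ) ) == 2
stmt 4: x := 4 - 3  -- replace 0 occurrence(s) of x with (4 - 3)
  => ( ( y - 7 ) + ( y - 7 ) ) == 2
stmt 3: x := z - x  -- replace 0 occurrence(s) of x with (z - x)
  => ( ( y - 7 ) + ( y - 7 ) ) == 2
stmt 2: x := x * y  -- replace 0 occurrence(s) of x with (x * y)
  => ( ( y - 7 ) + ( y - 7 ) ) == 2
stmt 1: y := x + x  -- replace 2 occurrence(s) of y with (x + x)
  => ( ( ( x + x ) - 7 ) + ( ( x + x ) - 7 ) ) == 2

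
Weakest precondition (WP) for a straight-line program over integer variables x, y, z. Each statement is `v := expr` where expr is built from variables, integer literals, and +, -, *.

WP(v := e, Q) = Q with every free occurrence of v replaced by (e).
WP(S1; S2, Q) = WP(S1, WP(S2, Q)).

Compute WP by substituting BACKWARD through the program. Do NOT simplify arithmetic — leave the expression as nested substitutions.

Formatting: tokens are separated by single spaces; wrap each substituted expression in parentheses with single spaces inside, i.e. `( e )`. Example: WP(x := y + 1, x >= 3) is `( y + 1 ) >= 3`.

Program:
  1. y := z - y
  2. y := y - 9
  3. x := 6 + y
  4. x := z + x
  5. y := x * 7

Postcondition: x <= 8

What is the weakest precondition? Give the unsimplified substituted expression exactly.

Answer: ( z + ( 6 + ( ( z - y ) - 9 ) ) ) <= 8

Derivation:
post: x <= 8
stmt 5: y := x * 7  -- replace 0 occurrence(s) of y with (x * 7)
  => x <= 8
stmt 4: x := z + x  -- replace 1 occurrence(s) of x with (z + x)
  => ( z + x ) <= 8
stmt 3: x := 6 + y  -- replace 1 occurrence(s) of x with (6 + y)
  => ( z + ( 6 + y ) ) <= 8
stmt 2: y := y - 9  -- replace 1 occurrence(s) of y with (y - 9)
  => ( z + ( 6 + ( y - 9 ) ) ) <= 8
stmt 1: y := z - y  -- replace 1 occurrence(s) of y with (z - y)
  => ( z + ( 6 + ( ( z - y ) - 9 ) ) ) <= 8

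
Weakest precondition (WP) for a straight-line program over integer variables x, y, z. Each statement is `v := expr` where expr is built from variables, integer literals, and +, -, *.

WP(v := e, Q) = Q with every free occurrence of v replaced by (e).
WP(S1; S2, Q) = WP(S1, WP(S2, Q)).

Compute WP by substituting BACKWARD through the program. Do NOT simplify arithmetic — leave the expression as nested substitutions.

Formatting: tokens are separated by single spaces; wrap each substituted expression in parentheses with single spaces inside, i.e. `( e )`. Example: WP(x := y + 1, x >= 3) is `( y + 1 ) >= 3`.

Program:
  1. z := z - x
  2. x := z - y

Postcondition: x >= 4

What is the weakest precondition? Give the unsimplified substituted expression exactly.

post: x >= 4
stmt 2: x := z - y  -- replace 1 occurrence(s) of x with (z - y)
  => ( z - y ) >= 4
stmt 1: z := z - x  -- replace 1 occurrence(s) of z with (z - x)
  => ( ( z - x ) - y ) >= 4

Answer: ( ( z - x ) - y ) >= 4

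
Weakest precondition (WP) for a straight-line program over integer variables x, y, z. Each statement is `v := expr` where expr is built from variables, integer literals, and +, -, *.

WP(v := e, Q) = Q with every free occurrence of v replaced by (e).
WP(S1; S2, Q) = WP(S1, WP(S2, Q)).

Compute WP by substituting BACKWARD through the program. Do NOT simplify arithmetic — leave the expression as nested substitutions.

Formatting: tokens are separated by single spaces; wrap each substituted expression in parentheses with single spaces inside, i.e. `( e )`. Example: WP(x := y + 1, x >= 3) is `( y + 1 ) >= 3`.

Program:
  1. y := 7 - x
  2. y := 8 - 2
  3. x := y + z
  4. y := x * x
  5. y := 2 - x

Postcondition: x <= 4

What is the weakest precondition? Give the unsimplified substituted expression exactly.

Answer: ( ( 8 - 2 ) + z ) <= 4

Derivation:
post: x <= 4
stmt 5: y := 2 - x  -- replace 0 occurrence(s) of y with (2 - x)
  => x <= 4
stmt 4: y := x * x  -- replace 0 occurrence(s) of y with (x * x)
  => x <= 4
stmt 3: x := y + z  -- replace 1 occurrence(s) of x with (y + z)
  => ( y + z ) <= 4
stmt 2: y := 8 - 2  -- replace 1 occurrence(s) of y with (8 - 2)
  => ( ( 8 - 2 ) + z ) <= 4
stmt 1: y := 7 - x  -- replace 0 occurrence(s) of y with (7 - x)
  => ( ( 8 - 2 ) + z ) <= 4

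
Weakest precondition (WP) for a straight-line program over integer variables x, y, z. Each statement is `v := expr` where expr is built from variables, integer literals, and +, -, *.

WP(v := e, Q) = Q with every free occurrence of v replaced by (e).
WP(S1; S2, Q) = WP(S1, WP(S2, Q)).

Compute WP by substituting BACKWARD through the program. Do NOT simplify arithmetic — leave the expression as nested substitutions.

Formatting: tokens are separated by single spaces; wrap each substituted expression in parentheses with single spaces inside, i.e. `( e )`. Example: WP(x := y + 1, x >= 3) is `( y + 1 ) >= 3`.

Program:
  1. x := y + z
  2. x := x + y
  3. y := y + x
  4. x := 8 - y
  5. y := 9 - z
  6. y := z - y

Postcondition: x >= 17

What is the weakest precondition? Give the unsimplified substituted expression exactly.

post: x >= 17
stmt 6: y := z - y  -- replace 0 occurrence(s) of y with (z - y)
  => x >= 17
stmt 5: y := 9 - z  -- replace 0 occurrence(s) of y with (9 - z)
  => x >= 17
stmt 4: x := 8 - y  -- replace 1 occurrence(s) of x with (8 - y)
  => ( 8 - y ) >= 17
stmt 3: y := y + x  -- replace 1 occurrence(s) of y with (y + x)
  => ( 8 - ( y + x ) ) >= 17
stmt 2: x := x + y  -- replace 1 occurrence(s) of x with (x + y)
  => ( 8 - ( y + ( x + y ) ) ) >= 17
stmt 1: x := y + z  -- replace 1 occurrence(s) of x with (y + z)
  => ( 8 - ( y + ( ( y + z ) + y ) ) ) >= 17

Answer: ( 8 - ( y + ( ( y + z ) + y ) ) ) >= 17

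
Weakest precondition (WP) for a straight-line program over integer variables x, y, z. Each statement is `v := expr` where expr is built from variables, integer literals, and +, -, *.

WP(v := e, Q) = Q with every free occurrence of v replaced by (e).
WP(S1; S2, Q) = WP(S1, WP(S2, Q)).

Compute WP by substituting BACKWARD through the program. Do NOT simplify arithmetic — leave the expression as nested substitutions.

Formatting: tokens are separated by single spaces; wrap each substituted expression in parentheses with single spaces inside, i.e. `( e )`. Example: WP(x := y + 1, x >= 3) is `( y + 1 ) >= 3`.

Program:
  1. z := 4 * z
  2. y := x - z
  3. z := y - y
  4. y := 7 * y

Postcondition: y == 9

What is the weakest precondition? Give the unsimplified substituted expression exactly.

post: y == 9
stmt 4: y := 7 * y  -- replace 1 occurrence(s) of y with (7 * y)
  => ( 7 * y ) == 9
stmt 3: z := y - y  -- replace 0 occurrence(s) of z with (y - y)
  => ( 7 * y ) == 9
stmt 2: y := x - z  -- replace 1 occurrence(s) of y with (x - z)
  => ( 7 * ( x - z ) ) == 9
stmt 1: z := 4 * z  -- replace 1 occurrence(s) of z with (4 * z)
  => ( 7 * ( x - ( 4 * z ) ) ) == 9

Answer: ( 7 * ( x - ( 4 * z ) ) ) == 9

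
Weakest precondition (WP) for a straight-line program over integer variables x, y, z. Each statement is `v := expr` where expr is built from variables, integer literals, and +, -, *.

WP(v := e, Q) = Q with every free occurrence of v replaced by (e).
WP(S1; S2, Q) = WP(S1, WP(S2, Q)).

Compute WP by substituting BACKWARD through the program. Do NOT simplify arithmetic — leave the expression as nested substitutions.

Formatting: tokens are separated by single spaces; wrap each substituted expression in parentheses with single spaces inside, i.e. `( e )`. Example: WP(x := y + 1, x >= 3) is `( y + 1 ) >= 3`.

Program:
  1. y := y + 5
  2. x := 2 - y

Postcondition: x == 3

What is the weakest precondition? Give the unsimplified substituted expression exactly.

post: x == 3
stmt 2: x := 2 - y  -- replace 1 occurrence(s) of x with (2 - y)
  => ( 2 - y ) == 3
stmt 1: y := y + 5  -- replace 1 occurrence(s) of y with (y + 5)
  => ( 2 - ( y + 5 ) ) == 3

Answer: ( 2 - ( y + 5 ) ) == 3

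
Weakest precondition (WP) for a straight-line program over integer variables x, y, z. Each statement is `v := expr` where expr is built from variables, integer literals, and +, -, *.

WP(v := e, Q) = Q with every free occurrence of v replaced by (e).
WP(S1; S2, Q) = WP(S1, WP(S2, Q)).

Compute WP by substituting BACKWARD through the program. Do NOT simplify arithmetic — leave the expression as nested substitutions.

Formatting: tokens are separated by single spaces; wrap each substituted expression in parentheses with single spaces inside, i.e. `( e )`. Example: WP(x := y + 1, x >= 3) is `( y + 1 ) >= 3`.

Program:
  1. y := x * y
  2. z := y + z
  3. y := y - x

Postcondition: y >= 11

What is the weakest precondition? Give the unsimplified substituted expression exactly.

post: y >= 11
stmt 3: y := y - x  -- replace 1 occurrence(s) of y with (y - x)
  => ( y - x ) >= 11
stmt 2: z := y + z  -- replace 0 occurrence(s) of z with (y + z)
  => ( y - x ) >= 11
stmt 1: y := x * y  -- replace 1 occurrence(s) of y with (x * y)
  => ( ( x * y ) - x ) >= 11

Answer: ( ( x * y ) - x ) >= 11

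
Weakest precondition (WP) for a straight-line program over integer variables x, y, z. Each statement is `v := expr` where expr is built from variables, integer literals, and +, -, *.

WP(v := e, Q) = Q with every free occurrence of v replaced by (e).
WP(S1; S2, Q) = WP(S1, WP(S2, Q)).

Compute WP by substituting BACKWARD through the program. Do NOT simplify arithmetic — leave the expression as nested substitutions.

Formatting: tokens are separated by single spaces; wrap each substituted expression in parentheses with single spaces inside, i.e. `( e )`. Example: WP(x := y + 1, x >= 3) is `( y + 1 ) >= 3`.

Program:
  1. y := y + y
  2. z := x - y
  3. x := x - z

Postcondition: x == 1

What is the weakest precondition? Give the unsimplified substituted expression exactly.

post: x == 1
stmt 3: x := x - z  -- replace 1 occurrence(s) of x with (x - z)
  => ( x - z ) == 1
stmt 2: z := x - y  -- replace 1 occurrence(s) of z with (x - y)
  => ( x - ( x - y ) ) == 1
stmt 1: y := y + y  -- replace 1 occurrence(s) of y with (y + y)
  => ( x - ( x - ( y + y ) ) ) == 1

Answer: ( x - ( x - ( y + y ) ) ) == 1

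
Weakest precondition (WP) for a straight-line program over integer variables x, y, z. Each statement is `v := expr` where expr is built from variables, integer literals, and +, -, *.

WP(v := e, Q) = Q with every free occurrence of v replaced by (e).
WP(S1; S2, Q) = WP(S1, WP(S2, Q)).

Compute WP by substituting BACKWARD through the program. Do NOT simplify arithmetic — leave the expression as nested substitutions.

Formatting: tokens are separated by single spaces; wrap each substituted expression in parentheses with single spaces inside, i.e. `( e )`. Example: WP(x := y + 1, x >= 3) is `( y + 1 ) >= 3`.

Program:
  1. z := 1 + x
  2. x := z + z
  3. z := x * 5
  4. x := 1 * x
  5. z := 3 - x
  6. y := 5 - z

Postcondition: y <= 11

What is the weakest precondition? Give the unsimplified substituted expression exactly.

Answer: ( 5 - ( 3 - ( 1 * ( ( 1 + x ) + ( 1 + x ) ) ) ) ) <= 11

Derivation:
post: y <= 11
stmt 6: y := 5 - z  -- replace 1 occurrence(s) of y with (5 - z)
  => ( 5 - z ) <= 11
stmt 5: z := 3 - x  -- replace 1 occurrence(s) of z with (3 - x)
  => ( 5 - ( 3 - x ) ) <= 11
stmt 4: x := 1 * x  -- replace 1 occurrence(s) of x with (1 * x)
  => ( 5 - ( 3 - ( 1 * x ) ) ) <= 11
stmt 3: z := x * 5  -- replace 0 occurrence(s) of z with (x * 5)
  => ( 5 - ( 3 - ( 1 * x ) ) ) <= 11
stmt 2: x := z + z  -- replace 1 occurrence(s) of x with (z + z)
  => ( 5 - ( 3 - ( 1 * ( z + z ) ) ) ) <= 11
stmt 1: z := 1 + x  -- replace 2 occurrence(s) of z with (1 + x)
  => ( 5 - ( 3 - ( 1 * ( ( 1 + x ) + ( 1 + x ) ) ) ) ) <= 11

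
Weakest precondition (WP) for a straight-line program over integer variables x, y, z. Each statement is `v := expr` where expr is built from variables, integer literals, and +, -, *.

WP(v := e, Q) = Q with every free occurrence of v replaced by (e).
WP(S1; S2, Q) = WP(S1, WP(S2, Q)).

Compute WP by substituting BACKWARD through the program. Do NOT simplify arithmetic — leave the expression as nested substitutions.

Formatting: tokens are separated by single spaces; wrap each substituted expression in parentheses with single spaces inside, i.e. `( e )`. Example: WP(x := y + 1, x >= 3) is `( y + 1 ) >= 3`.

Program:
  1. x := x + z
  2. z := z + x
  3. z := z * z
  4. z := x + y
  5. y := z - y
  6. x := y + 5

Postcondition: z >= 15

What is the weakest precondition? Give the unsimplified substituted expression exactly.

Answer: ( ( x + z ) + y ) >= 15

Derivation:
post: z >= 15
stmt 6: x := y + 5  -- replace 0 occurrence(s) of x with (y + 5)
  => z >= 15
stmt 5: y := z - y  -- replace 0 occurrence(s) of y with (z - y)
  => z >= 15
stmt 4: z := x + y  -- replace 1 occurrence(s) of z with (x + y)
  => ( x + y ) >= 15
stmt 3: z := z * z  -- replace 0 occurrence(s) of z with (z * z)
  => ( x + y ) >= 15
stmt 2: z := z + x  -- replace 0 occurrence(s) of z with (z + x)
  => ( x + y ) >= 15
stmt 1: x := x + z  -- replace 1 occurrence(s) of x with (x + z)
  => ( ( x + z ) + y ) >= 15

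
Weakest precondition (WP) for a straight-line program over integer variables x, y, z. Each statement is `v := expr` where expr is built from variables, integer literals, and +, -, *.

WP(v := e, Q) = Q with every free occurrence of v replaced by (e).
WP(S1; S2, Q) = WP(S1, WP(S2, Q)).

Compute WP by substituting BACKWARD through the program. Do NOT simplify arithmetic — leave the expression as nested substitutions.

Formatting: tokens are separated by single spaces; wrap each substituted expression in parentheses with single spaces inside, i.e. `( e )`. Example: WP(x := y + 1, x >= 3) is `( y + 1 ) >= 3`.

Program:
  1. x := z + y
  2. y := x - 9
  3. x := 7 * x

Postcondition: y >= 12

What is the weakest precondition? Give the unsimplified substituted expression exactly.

post: y >= 12
stmt 3: x := 7 * x  -- replace 0 occurrence(s) of x with (7 * x)
  => y >= 12
stmt 2: y := x - 9  -- replace 1 occurrence(s) of y with (x - 9)
  => ( x - 9 ) >= 12
stmt 1: x := z + y  -- replace 1 occurrence(s) of x with (z + y)
  => ( ( z + y ) - 9 ) >= 12

Answer: ( ( z + y ) - 9 ) >= 12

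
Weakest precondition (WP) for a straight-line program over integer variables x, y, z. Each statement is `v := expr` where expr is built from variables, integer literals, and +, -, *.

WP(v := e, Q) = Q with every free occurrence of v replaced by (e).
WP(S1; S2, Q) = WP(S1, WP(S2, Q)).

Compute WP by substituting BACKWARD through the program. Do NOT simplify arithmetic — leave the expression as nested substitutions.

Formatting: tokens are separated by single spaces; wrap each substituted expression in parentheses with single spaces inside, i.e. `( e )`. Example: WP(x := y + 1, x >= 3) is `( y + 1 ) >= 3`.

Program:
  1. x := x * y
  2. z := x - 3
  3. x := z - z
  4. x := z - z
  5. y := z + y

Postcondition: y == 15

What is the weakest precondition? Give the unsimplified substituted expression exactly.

Answer: ( ( ( x * y ) - 3 ) + y ) == 15

Derivation:
post: y == 15
stmt 5: y := z + y  -- replace 1 occurrence(s) of y with (z + y)
  => ( z + y ) == 15
stmt 4: x := z - z  -- replace 0 occurrence(s) of x with (z - z)
  => ( z + y ) == 15
stmt 3: x := z - z  -- replace 0 occurrence(s) of x with (z - z)
  => ( z + y ) == 15
stmt 2: z := x - 3  -- replace 1 occurrence(s) of z with (x - 3)
  => ( ( x - 3 ) + y ) == 15
stmt 1: x := x * y  -- replace 1 occurrence(s) of x with (x * y)
  => ( ( ( x * y ) - 3 ) + y ) == 15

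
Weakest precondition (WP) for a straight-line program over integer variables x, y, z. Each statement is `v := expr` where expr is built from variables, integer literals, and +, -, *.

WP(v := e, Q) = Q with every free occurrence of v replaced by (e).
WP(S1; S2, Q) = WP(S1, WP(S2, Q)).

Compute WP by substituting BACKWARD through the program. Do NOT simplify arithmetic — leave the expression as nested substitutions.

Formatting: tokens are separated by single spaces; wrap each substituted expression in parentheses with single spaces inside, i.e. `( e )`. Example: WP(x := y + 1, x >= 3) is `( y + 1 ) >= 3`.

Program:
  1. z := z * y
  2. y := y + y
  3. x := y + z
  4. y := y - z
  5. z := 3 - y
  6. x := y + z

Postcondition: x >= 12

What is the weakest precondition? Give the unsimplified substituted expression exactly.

post: x >= 12
stmt 6: x := y + z  -- replace 1 occurrence(s) of x with (y + z)
  => ( y + z ) >= 12
stmt 5: z := 3 - y  -- replace 1 occurrence(s) of z with (3 - y)
  => ( y + ( 3 - y ) ) >= 12
stmt 4: y := y - z  -- replace 2 occurrence(s) of y with (y - z)
  => ( ( y - z ) + ( 3 - ( y - z ) ) ) >= 12
stmt 3: x := y + z  -- replace 0 occurrence(s) of x with (y + z)
  => ( ( y - z ) + ( 3 - ( y - z ) ) ) >= 12
stmt 2: y := y + y  -- replace 2 occurrence(s) of y with (y + y)
  => ( ( ( y + y ) - z ) + ( 3 - ( ( y + y ) - z ) ) ) >= 12
stmt 1: z := z * y  -- replace 2 occurrence(s) of z with (z * y)
  => ( ( ( y + y ) - ( z * y ) ) + ( 3 - ( ( y + y ) - ( z * y ) ) ) ) >= 12

Answer: ( ( ( y + y ) - ( z * y ) ) + ( 3 - ( ( y + y ) - ( z * y ) ) ) ) >= 12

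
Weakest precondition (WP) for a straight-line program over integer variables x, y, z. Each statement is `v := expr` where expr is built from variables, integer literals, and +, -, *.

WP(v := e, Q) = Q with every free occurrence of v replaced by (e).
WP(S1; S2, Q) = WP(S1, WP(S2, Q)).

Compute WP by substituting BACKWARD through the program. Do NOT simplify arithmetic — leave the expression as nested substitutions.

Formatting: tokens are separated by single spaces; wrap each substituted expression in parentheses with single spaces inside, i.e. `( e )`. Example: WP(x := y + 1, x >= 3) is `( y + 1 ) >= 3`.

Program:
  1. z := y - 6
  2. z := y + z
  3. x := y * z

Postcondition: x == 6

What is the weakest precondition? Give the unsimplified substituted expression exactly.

Answer: ( y * ( y + ( y - 6 ) ) ) == 6

Derivation:
post: x == 6
stmt 3: x := y * z  -- replace 1 occurrence(s) of x with (y * z)
  => ( y * z ) == 6
stmt 2: z := y + z  -- replace 1 occurrence(s) of z with (y + z)
  => ( y * ( y + z ) ) == 6
stmt 1: z := y - 6  -- replace 1 occurrence(s) of z with (y - 6)
  => ( y * ( y + ( y - 6 ) ) ) == 6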